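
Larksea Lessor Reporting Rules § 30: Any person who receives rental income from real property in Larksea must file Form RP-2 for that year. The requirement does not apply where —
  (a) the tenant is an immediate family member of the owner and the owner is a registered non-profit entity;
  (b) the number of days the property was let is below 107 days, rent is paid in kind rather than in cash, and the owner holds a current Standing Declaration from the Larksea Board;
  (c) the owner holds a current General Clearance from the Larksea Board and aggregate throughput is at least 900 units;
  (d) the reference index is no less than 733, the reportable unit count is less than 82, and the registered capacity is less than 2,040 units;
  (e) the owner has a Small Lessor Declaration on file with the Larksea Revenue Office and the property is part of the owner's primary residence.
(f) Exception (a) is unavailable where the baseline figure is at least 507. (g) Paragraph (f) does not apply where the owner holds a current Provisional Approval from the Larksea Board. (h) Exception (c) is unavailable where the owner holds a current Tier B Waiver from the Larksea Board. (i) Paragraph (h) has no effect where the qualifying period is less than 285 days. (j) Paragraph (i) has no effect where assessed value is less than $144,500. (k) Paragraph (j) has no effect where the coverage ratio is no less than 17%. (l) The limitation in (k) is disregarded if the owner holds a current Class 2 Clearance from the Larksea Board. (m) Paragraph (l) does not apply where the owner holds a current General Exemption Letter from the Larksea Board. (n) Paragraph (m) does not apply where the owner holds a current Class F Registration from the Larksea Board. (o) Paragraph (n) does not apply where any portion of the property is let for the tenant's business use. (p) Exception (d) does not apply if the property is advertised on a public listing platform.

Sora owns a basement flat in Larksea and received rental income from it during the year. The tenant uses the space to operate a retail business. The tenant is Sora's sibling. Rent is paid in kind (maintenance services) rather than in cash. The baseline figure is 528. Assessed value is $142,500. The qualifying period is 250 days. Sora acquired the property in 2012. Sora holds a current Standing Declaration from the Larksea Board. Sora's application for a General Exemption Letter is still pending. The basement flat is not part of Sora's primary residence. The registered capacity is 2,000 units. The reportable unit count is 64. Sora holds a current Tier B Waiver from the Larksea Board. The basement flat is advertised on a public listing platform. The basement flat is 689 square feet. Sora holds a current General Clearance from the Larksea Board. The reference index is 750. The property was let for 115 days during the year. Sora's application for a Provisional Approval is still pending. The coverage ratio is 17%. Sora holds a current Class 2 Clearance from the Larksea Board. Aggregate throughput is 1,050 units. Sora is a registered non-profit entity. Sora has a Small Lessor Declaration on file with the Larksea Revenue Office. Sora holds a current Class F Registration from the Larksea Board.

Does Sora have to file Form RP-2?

Yes — Sora must file Form RP-2.

Exception (a): the tenant is an immediate family member; Sora is a registered non-profit — every condition holds. But: (f) operates against (a): the baseline figure is 528, meeting the 507 threshold. (g), which would lift (f), is inapplicable — there is no Provisional Approval in force. (a) is therefore removed.
Exception (b) requires that the number of days the property was let is below 107 days; but the number of days the property was let is 115 days, not below 107 days, so (b) is unavailable.
All of (c)'s requirements are met (a current General Clearance is held; aggregate throughput is 1,050 units, meeting the 900 units threshold). But applying paragraphs (h)–(o): (h) is engaged — a current Tier B Waiver is held. (i) is triggered (the qualifying period is 250 days, less than the 285 days limit), but is displaced by (j): (j) operates — assessed value is $142,500, less than the $144,500 limit. (k) is engaged (the coverage ratio is 17%, meeting the 17% threshold), but is itself disapplied by (l): (l) operates — a current Class 2 Clearance is held. (m), which would lift (l), is not engaged — the General Exemption Letter is not current. (c) is therefore removed.
Exception (d) is satisfied on its face — the reference index is 750, meeting the 733 threshold; the reportable unit count is 64, less than the 82 limit; the registered capacity is 2,000 units, less than the 2,040 units limit. Turning to paragraph (p): (p) operates against (d): the property is publicly advertised. So (d) is unavailable.
Exception (e) requires that the property is part of the owner's primary residence; but the basement flat is not part of the primary residence, so (e) is unavailable.
No exception is made out. Sora falls within the general rule.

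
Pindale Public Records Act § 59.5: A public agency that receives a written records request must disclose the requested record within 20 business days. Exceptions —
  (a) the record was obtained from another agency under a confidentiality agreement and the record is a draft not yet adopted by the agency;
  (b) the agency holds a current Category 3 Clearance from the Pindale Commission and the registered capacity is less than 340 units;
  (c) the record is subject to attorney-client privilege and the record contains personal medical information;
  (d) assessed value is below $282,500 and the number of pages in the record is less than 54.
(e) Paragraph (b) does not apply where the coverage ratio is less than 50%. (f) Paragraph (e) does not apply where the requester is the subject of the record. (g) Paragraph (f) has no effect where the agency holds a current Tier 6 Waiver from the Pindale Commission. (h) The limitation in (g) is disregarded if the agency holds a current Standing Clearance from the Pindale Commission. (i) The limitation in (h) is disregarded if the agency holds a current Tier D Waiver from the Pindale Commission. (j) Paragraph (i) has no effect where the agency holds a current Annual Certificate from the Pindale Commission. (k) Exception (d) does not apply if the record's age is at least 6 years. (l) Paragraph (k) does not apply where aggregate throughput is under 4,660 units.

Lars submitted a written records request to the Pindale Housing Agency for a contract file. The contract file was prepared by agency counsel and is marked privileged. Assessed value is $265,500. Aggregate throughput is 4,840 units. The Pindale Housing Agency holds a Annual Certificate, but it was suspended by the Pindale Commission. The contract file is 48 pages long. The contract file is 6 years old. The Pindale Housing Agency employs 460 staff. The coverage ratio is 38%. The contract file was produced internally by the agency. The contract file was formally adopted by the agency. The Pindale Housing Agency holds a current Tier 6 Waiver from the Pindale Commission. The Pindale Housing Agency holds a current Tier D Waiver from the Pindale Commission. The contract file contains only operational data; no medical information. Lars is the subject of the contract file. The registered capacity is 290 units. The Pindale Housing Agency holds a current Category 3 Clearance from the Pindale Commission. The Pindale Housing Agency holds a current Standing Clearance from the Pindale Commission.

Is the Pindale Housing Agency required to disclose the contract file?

Exception (a) requires that the record was obtained from another agency under a confidentiality agreement; but the contract file was produced internally, so (a) is unavailable.
All of (b)'s requirements are met (a current Category 3 Clearance is held; the registered capacity is 290 units, less than the 340 units limit). However, paragraphs (e)–(j) must be considered: (e) is engaged — the coverage ratio is 38%, less than the 50% limit. (f) would limit (e) — Lars is the subject of the contract file — but (g) sets (f) aside: (g) operates against (f): a current Tier 6 Waiver is held. (h) operates (a current Standing Clearance is held), but is itself disapplied by (i): (i) is engaged — a current Tier D Waiver is held. (j), which would lift (i), is inapplicable — no current Annual Certificate is held. So (b) is unavailable.
Exception (c) fails — the contract file contains only operational data.
Exception (d)'s conditions are all satisfied: assessed value is $265,500, below the $282,500 limit; the number of pages in the record is 48, less than the 54 limit. Turning to paragraphs (k)–(l): (k) operates against (d): the record's age is 6 years, meeting the 6 years threshold. (l), which would lift (k), is not triggered — aggregate throughput is 4,840 units, not under 4,660 units. So (d) is unavailable.
No exception applies. The general rule governs.

Yes — the Pindale Housing Agency must disclose the contract file.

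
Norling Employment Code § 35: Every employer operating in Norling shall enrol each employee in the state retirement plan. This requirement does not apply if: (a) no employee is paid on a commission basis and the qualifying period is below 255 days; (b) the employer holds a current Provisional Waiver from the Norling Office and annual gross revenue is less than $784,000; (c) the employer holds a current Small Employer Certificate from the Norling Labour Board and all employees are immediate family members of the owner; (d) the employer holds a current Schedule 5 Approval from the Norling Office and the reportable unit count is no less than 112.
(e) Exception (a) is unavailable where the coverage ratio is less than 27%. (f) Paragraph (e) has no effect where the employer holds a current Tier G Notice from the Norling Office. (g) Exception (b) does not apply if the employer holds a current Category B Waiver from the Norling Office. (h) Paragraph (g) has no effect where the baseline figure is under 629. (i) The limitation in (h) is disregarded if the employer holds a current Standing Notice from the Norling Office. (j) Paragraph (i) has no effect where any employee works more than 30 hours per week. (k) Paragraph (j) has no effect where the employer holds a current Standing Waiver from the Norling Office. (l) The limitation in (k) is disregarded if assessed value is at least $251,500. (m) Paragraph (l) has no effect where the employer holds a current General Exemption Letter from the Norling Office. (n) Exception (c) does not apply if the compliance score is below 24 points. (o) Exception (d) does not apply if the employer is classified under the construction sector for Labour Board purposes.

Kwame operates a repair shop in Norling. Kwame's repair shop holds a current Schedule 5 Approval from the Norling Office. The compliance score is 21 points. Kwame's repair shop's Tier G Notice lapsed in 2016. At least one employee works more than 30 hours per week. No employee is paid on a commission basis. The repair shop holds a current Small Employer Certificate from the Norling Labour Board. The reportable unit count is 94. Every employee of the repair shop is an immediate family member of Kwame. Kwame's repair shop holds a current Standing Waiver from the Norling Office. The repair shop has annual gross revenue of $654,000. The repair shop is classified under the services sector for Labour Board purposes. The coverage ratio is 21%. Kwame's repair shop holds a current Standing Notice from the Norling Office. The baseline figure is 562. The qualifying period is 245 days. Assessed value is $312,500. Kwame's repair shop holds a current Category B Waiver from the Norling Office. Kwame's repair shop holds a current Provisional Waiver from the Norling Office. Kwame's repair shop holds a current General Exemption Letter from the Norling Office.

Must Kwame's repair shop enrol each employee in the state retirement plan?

Yes — Kwame's repair shop must enrol each employee in the state retirement plan.

All of (a)'s requirements are met (no employee is paid on commission; the qualifying period is 245 days, below the 255 days limit). However, paragraphs (e)–(f) must be considered: (e) operates — the coverage ratio is 21%, less than the 27% limit. (f) does not operate here (no current Tier G Notice is held), so (e) stands. So (a) is unavailable.
Exception (b) is satisfied on its face — a current Provisional Waiver is held; annual gross revenue is $654,000, less than the $784,000 limit. However, paragraphs (g)–(m) must be considered: (g) operates against (b): a current Category B Waiver is held. (h) would limit (g) — the baseline figure is 562, under the 629 limit — but (i) sets (h) aside: (i) operates against (h): a current Standing Notice is held. (j) would limit (i) — at least one employee exceeds 30 hours/week — but (k) sets (j) aside: (k) operates against (j): a current Standing Waiver is held. (l) is engaged (assessed value is $312,500, meeting the $251,500 threshold), but is overridden by (m): (m) applies — a current General Exemption Letter is held. So (b) is unavailable.
Exception (c) is satisfied on its face — a current Small Employer Certificate is held; every employee is an immediate family member. Turning to paragraph (n): (n) operates against (c): the compliance score is 21 points, below the 24 points limit. (c) is therefore removed.
Exception (d) requires that the reportable unit count is no less than 112; but the reportable unit count is 94, short of 112, so (d) is unavailable.
Every exception is unavailable, so the rule governs.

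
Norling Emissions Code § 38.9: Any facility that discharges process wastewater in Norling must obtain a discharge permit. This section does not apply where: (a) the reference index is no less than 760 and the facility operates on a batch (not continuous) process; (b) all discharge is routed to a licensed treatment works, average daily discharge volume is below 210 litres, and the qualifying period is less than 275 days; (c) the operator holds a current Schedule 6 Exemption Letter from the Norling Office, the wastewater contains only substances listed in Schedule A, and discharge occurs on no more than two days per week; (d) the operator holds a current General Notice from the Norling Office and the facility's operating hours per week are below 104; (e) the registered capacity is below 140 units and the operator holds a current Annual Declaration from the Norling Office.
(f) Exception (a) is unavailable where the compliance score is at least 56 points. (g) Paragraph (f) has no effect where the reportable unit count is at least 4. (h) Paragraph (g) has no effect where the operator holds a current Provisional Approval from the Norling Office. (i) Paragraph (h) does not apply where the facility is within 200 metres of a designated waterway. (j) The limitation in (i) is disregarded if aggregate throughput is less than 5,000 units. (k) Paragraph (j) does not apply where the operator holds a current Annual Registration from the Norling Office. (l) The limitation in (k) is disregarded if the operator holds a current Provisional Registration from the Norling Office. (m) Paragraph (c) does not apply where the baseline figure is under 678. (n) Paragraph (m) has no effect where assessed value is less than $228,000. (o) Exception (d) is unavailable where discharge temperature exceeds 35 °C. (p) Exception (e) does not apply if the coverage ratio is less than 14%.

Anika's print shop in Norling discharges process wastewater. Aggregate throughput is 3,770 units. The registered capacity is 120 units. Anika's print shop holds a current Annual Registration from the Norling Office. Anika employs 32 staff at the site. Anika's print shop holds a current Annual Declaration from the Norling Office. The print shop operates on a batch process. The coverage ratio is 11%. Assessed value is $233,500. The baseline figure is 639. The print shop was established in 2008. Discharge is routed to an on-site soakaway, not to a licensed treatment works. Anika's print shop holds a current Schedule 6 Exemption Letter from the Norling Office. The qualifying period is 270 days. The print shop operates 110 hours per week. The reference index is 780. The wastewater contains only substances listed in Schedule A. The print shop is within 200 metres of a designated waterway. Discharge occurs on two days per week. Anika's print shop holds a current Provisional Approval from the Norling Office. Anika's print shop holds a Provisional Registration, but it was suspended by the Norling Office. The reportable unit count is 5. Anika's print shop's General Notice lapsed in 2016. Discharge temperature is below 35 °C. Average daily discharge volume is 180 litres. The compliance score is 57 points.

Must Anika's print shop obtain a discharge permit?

No — exception (a) applies; Anika's print shop is not required to obtain a discharge permit.

Exception (a): the reference index is 780, meeting the 760 threshold; the facility operates on a batch process — every condition holds. As to paragraphs (f)–(l): (f) would limit (a) — the compliance score is 57 points, meeting the 56 points threshold — but (g) sets (f) aside: (g) operates against (f): the reportable unit count is 5, meeting the 4 threshold. (h) would limit (g) — a current Provisional Approval is held — but (i) sets (h) aside: (i) operates — the print shop is within 200 m of a designated waterway. (j) would limit (i) — aggregate throughput is 3,770 units, less than the 5,000 units limit — but (k) sets (j) aside: (k) operates against (j): a current Annual Registration is held. (l) does not operate here (no current Provisional Registration is held), so (k) stands. So (a) applies.
Exception (b) does not apply: discharge is not routed to a licensed treatment works.
Exception (c) is satisfied on its face — a current Schedule 6 Exemption Letter is held; the wastewater is Schedule-A-only; discharge occurs on no more than two days per week. But applying paragraphs (m)–(n): (m) operates against (c): the baseline figure is 639, under the 678 limit. (n), which would lift (m), is inapplicable — assessed value is $233,500, not less than $228,000. So (c) is unavailable.
Exception (d) fails — no current General Notice is held.
All of (e)'s requirements are met (the registered capacity is 120 units, below the 140 units limit; a current Annual Declaration is held). Turning to paragraph (p): (p) operates against (e): the coverage ratio is 11%, less than the 14% limit. (e) is therefore removed.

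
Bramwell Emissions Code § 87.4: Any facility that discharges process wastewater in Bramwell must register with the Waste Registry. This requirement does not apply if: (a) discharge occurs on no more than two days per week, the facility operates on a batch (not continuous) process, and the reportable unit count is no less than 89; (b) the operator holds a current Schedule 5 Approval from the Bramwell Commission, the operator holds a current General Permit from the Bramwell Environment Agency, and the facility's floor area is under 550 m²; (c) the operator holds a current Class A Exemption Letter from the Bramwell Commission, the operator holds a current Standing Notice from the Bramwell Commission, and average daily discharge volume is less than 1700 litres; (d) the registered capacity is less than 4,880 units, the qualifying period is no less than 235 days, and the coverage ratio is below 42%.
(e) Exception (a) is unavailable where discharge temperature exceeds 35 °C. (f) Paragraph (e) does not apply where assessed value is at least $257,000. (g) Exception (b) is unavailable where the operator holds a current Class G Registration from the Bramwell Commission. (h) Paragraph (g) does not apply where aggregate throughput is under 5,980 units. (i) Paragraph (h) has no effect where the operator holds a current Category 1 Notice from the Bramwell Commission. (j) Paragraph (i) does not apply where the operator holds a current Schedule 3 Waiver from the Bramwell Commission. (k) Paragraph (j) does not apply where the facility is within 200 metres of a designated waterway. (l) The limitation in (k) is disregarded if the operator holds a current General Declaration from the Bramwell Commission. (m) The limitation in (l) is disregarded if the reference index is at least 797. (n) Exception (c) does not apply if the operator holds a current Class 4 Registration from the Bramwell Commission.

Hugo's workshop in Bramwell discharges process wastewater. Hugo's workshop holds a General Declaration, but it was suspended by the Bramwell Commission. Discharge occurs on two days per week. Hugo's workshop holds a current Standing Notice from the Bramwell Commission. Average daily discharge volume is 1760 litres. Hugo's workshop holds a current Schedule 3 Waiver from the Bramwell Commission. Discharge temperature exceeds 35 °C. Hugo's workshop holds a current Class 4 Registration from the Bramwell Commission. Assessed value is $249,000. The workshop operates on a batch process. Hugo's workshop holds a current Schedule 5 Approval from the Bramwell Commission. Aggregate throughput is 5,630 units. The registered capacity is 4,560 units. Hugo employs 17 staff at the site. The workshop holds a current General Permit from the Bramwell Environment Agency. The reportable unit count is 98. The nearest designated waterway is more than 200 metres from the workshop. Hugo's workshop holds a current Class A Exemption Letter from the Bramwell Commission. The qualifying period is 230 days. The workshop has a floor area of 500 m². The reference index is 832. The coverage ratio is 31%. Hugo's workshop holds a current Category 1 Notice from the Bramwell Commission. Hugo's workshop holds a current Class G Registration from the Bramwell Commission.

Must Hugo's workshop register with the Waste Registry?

No — exception (b) applies; Hugo's workshop is not required to register with the Waste Registry.

Exception (a) is satisfied on its face — discharge occurs on no more than two days per week; the facility operates on a batch process; the reportable unit count is 98, meeting the 89 threshold. Turning to paragraphs (e)–(f): (e) operates against (a): discharge temperature exceeds 35 °C. (f), which would lift (e), is inapplicable — assessed value is $249,000, short of $257,000. Exception (a) does not apply.
Exception (b): a current Schedule 5 Approval is held; a current General Permit is held; the facility's floor area is 500 m², under the 550 m² limit — every condition holds. Applying paragraphs (g)–(m): (g) is engaged (a current Class G Registration is held), but yields to (h): (h) operates against (g): aggregate throughput is 5,630 units, under the 5,980 units limit. (i) would limit (h) — a current Category 1 Notice is held — but (j) sets (i) aside: (j) is engaged — a current Schedule 3 Waiver is held. (k), which would lift (j), is not engaged — the workshop is more than 200 m from any designated waterway. So (b) applies.
Exception (c) fails — average daily discharge volume is 1760 litres, not less than 1700 litres.
Exception (d) fails — the qualifying period is 230 days, short of 235 days.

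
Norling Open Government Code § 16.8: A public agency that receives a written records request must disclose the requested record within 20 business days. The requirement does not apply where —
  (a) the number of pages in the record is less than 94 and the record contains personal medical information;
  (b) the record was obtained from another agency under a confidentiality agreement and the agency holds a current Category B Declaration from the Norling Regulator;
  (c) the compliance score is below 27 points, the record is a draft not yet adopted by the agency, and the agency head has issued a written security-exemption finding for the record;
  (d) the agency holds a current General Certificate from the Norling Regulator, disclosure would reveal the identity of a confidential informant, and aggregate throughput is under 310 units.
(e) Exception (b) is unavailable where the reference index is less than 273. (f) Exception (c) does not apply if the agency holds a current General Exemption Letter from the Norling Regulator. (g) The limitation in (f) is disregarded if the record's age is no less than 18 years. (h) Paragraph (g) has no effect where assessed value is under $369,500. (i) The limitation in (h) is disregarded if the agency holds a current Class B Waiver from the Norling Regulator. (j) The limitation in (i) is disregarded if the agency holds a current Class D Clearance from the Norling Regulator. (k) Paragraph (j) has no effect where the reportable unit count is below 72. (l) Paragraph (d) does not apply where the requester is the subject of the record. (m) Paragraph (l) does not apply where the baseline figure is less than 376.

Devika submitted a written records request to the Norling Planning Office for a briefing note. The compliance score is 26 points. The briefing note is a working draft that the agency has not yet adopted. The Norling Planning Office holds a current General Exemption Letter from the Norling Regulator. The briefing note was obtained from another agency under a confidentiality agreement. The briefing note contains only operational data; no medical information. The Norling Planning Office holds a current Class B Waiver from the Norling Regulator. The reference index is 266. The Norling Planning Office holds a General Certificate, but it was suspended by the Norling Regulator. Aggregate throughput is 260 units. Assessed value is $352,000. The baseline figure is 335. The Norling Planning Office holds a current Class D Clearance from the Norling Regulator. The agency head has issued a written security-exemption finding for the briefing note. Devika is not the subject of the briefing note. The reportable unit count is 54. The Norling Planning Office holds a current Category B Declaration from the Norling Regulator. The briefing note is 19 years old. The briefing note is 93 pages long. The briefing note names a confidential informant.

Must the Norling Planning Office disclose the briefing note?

Exception (a) does not apply: the briefing note contains only operational data.
Exception (b): the briefing note was obtained under a confidentiality agreement; a current Category B Declaration is held — every condition holds. Turning to paragraph (e): (e) applies — the reference index is 266, less than the 273 limit. Exception (b) does not apply.
Exception (c)'s conditions are all satisfied: the compliance score is 26 points, below the 27 points limit; the briefing note is an unadopted draft; a written security-exemption finding has been issued. Under paragraphs (f)–(k): (f) operates (a current General Exemption Letter is held), but is displaced by (g): (g) is triggered — the record's age is 19 years, meeting the 18 years threshold. (h) operates (assessed value is $352,000, under the $369,500 limit), but is itself disapplied by (i): (i) operates against (h): a current Class B Waiver is held. (j) would limit (i) — a current Class D Clearance is held — but (k) sets (j) aside: (k) operates against (j): the reportable unit count is 54, below the 72 limit. So (c) applies.
Exception (d) does not apply: no current General Certificate is held.

No — exception (c) applies; the Norling Planning Office is not required to disclose the briefing note.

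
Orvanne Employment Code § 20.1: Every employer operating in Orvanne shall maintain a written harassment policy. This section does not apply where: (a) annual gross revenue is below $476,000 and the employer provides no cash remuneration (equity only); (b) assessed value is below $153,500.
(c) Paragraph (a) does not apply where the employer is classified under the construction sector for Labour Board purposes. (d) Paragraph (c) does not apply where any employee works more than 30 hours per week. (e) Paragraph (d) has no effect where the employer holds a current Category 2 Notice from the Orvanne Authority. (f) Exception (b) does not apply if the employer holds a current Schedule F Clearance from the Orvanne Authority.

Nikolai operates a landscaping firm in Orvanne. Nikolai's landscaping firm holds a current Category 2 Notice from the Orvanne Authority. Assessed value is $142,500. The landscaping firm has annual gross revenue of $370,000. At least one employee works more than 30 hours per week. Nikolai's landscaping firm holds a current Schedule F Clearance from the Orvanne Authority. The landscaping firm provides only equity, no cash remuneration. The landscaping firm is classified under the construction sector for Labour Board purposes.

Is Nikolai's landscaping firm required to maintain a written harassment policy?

Exception (a)'s conditions are all satisfied: annual gross revenue is $370,000, below the $476,000 limit; remuneration is equity-only. But: (c) is triggered — the landscaping firm is classified under the construction sector. (d) is triggered (at least one employee exceeds 30 hours/week), but is displaced by (e): (e) is engaged — a current Category 2 Notice is held. Exception (a) does not apply.
All of (b)'s requirements are met (assessed value is $142,500, below the $153,500 limit). But: (f) operates against (b): a current Schedule F Clearance is held. (b) is therefore removed.
No exception displaces § 20.1.

Yes — Nikolai's landscaping firm must maintain a written harassment policy.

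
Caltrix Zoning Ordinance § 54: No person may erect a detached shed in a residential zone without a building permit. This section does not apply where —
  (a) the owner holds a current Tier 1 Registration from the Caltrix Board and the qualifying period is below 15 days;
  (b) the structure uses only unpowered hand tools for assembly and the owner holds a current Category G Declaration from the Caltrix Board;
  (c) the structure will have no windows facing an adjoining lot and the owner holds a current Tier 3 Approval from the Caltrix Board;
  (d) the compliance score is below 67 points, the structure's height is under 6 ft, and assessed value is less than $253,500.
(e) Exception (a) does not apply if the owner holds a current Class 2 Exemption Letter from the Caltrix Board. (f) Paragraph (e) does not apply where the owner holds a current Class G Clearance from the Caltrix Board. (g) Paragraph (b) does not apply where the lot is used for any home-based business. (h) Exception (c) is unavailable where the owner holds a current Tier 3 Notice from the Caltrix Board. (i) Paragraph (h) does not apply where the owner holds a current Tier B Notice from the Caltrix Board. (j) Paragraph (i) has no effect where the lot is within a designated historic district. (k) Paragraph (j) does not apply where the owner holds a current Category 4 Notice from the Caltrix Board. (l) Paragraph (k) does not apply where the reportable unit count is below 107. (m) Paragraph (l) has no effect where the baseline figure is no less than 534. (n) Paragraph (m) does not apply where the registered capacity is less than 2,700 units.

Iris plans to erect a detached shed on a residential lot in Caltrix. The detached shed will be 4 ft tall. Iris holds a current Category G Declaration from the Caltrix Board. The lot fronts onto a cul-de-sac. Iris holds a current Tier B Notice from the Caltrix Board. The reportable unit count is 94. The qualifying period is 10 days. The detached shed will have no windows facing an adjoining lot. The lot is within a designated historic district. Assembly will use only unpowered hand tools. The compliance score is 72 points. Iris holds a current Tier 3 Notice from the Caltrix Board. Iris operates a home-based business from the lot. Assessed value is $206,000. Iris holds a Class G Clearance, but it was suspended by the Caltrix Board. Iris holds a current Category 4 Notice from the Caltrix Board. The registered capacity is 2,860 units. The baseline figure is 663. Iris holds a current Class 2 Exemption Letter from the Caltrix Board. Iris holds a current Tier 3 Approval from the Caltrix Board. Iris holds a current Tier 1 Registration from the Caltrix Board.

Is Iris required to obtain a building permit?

No — exception (c) applies; Iris does not need a building permit.

Exception (a): a current Tier 1 Registration is held; the qualifying period is 10 days, below the 15 days limit — every condition holds. But: (e) operates against (a): a current Class 2 Exemption Letter is held. (f) is not engaged (the Class G Clearance is not current), so (e) stands. (a) is therefore removed.
All of (b)'s requirements are met (assembly uses only hand tools; a current Category G Declaration is held). However, paragraph (g) must be considered: (g) operates against (b): a home-based business operates on the lot. (b) is therefore removed.
Exception (c) is satisfied on its face — no windows face an adjoining lot; a current Tier 3 Approval is held. Applying paragraphs (h)–(n): (h) applies (a current Tier 3 Notice is held), but is overridden by (i): (i) operates against (h): a current Tier B Notice is held. (j) would limit (i) — the lot is in a historic district — but (k) sets (j) aside: (k) operates against (j): a current Category 4 Notice is held. (l) applies (the reportable unit count is 94, below the 107 limit), but is set aside by (m): (m) is engaged — the baseline figure is 663, meeting the 534 threshold. (n), which would lift (m), is not triggered — the registered capacity is 2,860 units, not less than 2,700 units. (c) remains available.
Exception (d) requires that the compliance score is below 67 points; but the compliance score is 72 points, not below 67 points, so (d) is unavailable.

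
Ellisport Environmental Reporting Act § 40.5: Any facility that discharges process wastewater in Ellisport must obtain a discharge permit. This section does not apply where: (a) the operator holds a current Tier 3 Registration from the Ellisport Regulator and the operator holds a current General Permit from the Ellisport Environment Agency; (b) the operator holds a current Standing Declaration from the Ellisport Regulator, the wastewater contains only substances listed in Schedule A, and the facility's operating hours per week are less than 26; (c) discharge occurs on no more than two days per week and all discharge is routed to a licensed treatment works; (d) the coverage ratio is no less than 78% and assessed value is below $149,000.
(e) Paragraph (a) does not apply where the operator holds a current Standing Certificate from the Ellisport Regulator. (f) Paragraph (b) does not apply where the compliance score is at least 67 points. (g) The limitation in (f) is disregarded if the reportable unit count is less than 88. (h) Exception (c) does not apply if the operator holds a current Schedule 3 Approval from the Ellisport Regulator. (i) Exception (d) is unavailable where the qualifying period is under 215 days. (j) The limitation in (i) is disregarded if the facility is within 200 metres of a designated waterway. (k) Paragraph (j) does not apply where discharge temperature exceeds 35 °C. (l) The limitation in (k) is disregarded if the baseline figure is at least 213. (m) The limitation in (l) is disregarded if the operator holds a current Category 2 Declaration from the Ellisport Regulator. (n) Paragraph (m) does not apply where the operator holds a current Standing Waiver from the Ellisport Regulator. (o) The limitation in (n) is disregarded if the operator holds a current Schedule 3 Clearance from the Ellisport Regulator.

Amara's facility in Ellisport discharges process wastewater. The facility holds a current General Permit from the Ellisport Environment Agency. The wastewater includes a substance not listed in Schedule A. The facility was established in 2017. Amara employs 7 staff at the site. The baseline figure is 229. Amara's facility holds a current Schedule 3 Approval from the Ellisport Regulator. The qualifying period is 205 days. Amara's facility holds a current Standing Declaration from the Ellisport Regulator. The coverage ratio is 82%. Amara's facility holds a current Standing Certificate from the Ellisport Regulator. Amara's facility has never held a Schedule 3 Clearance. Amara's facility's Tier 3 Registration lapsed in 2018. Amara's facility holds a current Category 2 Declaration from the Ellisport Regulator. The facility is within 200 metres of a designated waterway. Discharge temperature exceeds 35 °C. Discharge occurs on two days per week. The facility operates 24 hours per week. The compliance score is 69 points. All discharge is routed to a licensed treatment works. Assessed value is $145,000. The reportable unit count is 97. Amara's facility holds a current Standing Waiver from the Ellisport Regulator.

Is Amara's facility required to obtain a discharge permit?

No — exception (d) applies; Amara's facility is not required to obtain a discharge permit.

Exception (a) does not apply: the Tier 3 Registration is not current.
Exception (b) requires that the wastewater contains only substances listed in Schedule A; but the wastewater includes a non-Schedule-A substance, so (b) is unavailable.
Exception (c): discharge occurs on no more than two days per week; discharge is routed to a licensed treatment works — every condition holds. But: (h) is engaged — a current Schedule 3 Approval is held. Exception (c) does not apply.
Exception (d): the coverage ratio is 82%, meeting the 78% threshold; assessed value is $145,000, below the $149,000 limit — every condition holds. Applying paragraphs (i)–(o): (i) operates (the qualifying period is 205 days, under the 215 days limit), but is set aside by (j): (j) operates — the facility is within 200 m of a designated waterway. (k) applies (discharge temperature exceeds 35 °C), but is itself disapplied by (l): (l) operates against (k): the baseline figure is 229, meeting the 213 threshold. (m) is triggered (a current Category 2 Declaration is held), but is overridden by (n): (n) applies — a current Standing Waiver is held. (o), which would lift (n), is inapplicable — the Schedule 3 Clearance is not current. So (d) applies.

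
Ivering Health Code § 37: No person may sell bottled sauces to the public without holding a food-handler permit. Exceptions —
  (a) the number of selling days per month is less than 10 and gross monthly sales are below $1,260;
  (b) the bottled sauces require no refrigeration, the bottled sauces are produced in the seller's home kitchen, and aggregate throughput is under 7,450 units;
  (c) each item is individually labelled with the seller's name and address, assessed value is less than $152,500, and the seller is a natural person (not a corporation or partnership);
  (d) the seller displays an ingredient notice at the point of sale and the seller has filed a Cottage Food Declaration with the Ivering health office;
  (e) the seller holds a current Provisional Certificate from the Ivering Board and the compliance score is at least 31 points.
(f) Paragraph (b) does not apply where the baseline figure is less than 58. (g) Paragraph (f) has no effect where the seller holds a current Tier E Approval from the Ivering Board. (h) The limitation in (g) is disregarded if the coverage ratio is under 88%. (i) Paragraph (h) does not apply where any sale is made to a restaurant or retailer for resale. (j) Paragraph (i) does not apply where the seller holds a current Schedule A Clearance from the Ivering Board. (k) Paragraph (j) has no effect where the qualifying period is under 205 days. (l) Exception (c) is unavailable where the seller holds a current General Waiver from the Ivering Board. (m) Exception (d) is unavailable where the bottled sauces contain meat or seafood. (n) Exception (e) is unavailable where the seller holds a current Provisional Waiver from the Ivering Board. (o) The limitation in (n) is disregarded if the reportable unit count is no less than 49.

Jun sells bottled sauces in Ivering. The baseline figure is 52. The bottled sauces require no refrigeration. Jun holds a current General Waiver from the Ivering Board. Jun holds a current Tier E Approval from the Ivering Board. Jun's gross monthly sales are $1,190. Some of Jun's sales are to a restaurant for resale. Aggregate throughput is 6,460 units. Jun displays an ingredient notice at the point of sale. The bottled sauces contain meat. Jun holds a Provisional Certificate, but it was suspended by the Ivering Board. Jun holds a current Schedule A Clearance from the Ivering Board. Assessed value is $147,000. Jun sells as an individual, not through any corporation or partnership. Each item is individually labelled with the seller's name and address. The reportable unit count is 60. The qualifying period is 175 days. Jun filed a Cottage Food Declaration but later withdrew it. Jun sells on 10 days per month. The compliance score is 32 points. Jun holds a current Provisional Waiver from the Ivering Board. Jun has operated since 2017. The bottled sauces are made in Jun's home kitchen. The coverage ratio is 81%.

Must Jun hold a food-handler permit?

Exception (a) requires that the number of selling days per month is less than 10; but the number of selling days per month is 10, not less than 10, so (a) is unavailable.
Exception (b): the bottled sauces are shelf-stable; the bottled sauces are home-kitchen produced; aggregate throughput is 6,460 units, under the 7,450 units limit — every condition holds. Considering the limiting provisions: (f) would limit (b) — the baseline figure is 52, less than the 58 limit — but (g) sets (f) aside: (g) operates — a current Tier E Approval is held. (h) would limit (g) — the coverage ratio is 81%, under the 88% limit — but (i) sets (h) aside: (i) operates — some sales are to a restaurant for resale. (j) is triggered (a current Schedule A Clearance is held), but is overridden by (k): (k) operates against (j): the qualifying period is 175 days, under the 205 days limit. So (b) applies.
Exception (c) is satisfied on its face — items are individually labelled; assessed value is $147,000, less than the $152,500 limit; the seller is a natural person. But applying paragraph (l): (l) is triggered — a current General Waiver is held. So (c) is unavailable.
Exception (d) does not apply: the Cottage Food Declaration was withdrawn.
Exception (e) does not apply: no current Provisional Certificate is held.

No — exception (b) applies; Jun is not required to hold a food-handler permit.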